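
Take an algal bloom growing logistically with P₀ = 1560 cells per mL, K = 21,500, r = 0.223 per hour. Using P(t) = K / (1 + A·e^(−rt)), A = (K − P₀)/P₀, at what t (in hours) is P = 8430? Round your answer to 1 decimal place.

t ≈ 9.5 hours

A = (21500 − 1560)/1560 = 12.78205
8430 = 21500/(1 + 12.78205·e^(−0.223t)) → 1 + 12.78205·e^(−0.223t) = 2.55042
e^(−0.223t) = 0.121296 → t = ln(8.24428)/0.223 = 2.10952/0.223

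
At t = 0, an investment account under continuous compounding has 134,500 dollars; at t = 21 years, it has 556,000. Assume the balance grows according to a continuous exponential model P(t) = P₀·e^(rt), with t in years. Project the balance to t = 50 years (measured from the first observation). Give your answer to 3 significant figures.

r = ln(556000/134500) / 21 ≈ 0.067581 per year
P(50) = 134500 · e^(0.067581·50) = 134500 · 29.3431 ≈ 3946646.73

≈ 3,950,000 dollars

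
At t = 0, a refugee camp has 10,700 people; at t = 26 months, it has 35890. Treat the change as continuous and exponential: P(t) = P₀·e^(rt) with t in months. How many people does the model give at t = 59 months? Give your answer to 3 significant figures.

r = ln(35890/10700) / 26 ≈ 0.046547 per month
P(59) = 10700 · e^(0.046547·59) = 10700 · 15.58419 ≈ 166750.85

≈ 167,000 people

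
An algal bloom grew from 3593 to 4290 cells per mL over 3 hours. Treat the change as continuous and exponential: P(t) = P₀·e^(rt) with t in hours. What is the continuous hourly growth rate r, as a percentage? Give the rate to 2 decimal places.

4290 = 3593 · e^(r·3)
e^(3r) = 4290/3593 = 1.19399
r = ln(1.19399) / 3 = 0.1773 / 3

r ≈ 5.91% per hour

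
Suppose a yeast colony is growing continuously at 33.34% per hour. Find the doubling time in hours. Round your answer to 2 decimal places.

doubling time = ln(2) / |r| = 0.69315 / 0.3334

doubling time ≈ 2.08 hours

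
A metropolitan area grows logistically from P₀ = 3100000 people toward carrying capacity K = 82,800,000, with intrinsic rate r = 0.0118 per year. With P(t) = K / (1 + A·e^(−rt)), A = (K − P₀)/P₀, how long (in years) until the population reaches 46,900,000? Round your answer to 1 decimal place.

A = (82800000 − 3100000)/3100000 = 25.70968
46900000 = 82800000/(1 + 25.70968·e^(−0.0118t)) → 1 + 25.70968·e^(−0.0118t) = 1.76546
e^(−0.0118t) = 0.029773 → t = ln(33.58729)/0.0118 = 3.51415/0.0118

t ≈ 297.8 years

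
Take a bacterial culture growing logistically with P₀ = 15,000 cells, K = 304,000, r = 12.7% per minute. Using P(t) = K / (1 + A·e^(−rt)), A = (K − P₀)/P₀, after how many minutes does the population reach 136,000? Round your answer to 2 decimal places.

A = (304000 − 15000)/15000 = 19.26667
136000 = 304000/(1 + 19.26667·e^(−0.127t)) → 1 + 19.26667·e^(−0.127t) = 2.23529
e^(−0.127t) = 0.064116 → t = ln(15.59683)/0.127 = 2.74707/0.127

t ≈ 21.63 minutes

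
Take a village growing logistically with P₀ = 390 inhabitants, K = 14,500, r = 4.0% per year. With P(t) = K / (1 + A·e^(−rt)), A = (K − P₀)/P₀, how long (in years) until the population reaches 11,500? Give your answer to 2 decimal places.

A = (14500 − 390)/390 = 36.17949
11500 = 14500/(1 + 36.17949·e^(−0.04t)) → 1 + 36.17949·e^(−0.04t) = 1.26087
e^(−0.04t) = 0.00721 → t = ln(138.68803)/0.04 = 4.93223/0.04

t ≈ 123.31 years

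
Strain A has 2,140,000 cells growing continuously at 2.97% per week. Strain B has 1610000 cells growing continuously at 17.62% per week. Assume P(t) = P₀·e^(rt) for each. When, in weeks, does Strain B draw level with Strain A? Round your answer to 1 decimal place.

t ≈ 1.9 weeks

2140000·e^(0.0297t) = 1610000·e^(0.1762t)
2140000/1610000 = e^((0.1762 − 0.0297)t) → ln(1.32919) = 0.1465·t
t = 0.28457 / 0.1465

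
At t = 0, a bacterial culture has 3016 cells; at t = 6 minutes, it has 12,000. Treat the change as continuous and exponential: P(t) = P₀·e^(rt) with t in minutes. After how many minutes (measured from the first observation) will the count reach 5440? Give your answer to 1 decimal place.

r = ln(12000/3016) / 6 ≈ 0.230163 per minute
t = ln(5440/3016) / r = 0.58985 / 0.230163 ≈ 2.563

t ≈ 2.6 minutes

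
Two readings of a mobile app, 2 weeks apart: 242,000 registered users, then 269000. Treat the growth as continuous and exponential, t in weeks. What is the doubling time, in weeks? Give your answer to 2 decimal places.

r = ln(269000/242000) / 2 = ln(1.11157) / 2 ≈ 0.052887 per week
doubling time = ln 2 / |r| = 0.69315 / 0.052887

doubling time ≈ 13.11 weeks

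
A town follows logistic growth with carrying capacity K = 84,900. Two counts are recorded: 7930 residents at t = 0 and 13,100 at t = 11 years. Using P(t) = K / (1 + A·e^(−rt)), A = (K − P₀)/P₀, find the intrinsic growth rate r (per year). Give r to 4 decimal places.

A = (84900 − 7930)/7930 = 9.70618
13100 = 84900/(1 + 9.70618·e^(−r·11)) → e^(−11r) = (6.48092 − 1)/9.70618 = 0.564683
r = −ln(0.564683)/11 = 0.57149/11

r ≈ 0.0520 per year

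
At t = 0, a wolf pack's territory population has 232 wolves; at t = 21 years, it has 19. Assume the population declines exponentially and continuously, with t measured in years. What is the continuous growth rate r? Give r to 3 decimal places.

r ≈ -0.119 per year

19 = 232 · e^(r·21)
e^(21r) = 19/232 = 0.0819
r = ln(0.0819) / 21 = -2.5023 / 21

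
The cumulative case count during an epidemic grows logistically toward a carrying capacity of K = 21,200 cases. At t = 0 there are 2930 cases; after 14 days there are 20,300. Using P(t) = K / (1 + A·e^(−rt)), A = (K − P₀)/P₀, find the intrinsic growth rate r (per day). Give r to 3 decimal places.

A = (21200 − 2930)/2930 = 6.23549
20300 = 21200/(1 + 6.23549·e^(−r·14)) → e^(−14r) = (1.04433 − 1)/6.23549 = 0.00711
r = −ln(0.00711)/14 = 4.94624/14

r ≈ 0.353 per day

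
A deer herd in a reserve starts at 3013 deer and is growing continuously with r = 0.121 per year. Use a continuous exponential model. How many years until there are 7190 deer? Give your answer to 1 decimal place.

t ≈ 7.2 years

7190 = 3013 · e^(0.121·t)
t = ln(7190/3013) / 0.121 = ln(2.38633) / 0.121 = 0.86975 / 0.121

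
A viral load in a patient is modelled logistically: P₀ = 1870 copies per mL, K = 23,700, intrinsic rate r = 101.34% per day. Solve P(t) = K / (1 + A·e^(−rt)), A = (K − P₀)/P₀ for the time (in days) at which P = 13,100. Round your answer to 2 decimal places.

A = (23700 − 1870)/1870 = 11.6738
13100 = 23700/(1 + 11.6738·e^(−1.0134t)) → 1 + 11.6738·e^(−1.0134t) = 1.80916
e^(−1.0134t) = 0.069314 → t = ln(14.42705)/1.0134 = 2.6691/1.0134

t ≈ 2.63 days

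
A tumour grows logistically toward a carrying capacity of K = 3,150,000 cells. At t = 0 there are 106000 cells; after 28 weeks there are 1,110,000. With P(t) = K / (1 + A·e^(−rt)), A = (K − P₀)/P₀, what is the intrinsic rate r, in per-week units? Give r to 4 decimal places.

r ≈ 0.0982 per week

A = (3150000 − 106000)/106000 = 28.71698
1110000 = 3150000/(1 + 28.71698·e^(−r·28)) → e^(−28r) = (2.83784 − 1)/28.71698 = 0.063998
r = −ln(0.063998)/28 = 2.7489/28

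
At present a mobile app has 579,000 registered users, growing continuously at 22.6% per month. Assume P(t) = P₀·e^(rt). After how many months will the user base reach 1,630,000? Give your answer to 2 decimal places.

1630000 = 579000 · e^(0.226·t)
t = ln(1630000/579000) / 0.226 = ln(2.8152) / 0.226 = 1.03503 / 0.226

t ≈ 4.58 months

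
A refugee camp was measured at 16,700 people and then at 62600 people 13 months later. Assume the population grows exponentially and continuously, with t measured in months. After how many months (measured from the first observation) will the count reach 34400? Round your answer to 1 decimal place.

r = ln(62600/16700) / 13 ≈ 0.101643 per month
t = ln(34400/16700) / r = 0.72265 / 0.101643 ≈ 7.11

t ≈ 7.1 months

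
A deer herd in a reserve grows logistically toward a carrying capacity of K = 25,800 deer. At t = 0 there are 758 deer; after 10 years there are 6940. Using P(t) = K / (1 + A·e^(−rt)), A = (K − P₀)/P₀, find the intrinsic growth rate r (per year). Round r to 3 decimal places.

r ≈ 0.250 per year

A = (25800 − 758)/758 = 33.03694
6940 = 25800/(1 + 33.03694·e^(−r·10)) → e^(−10r) = (3.71758 − 1)/33.03694 = 0.082259
r = −ln(0.082259)/10 = 2.49788/10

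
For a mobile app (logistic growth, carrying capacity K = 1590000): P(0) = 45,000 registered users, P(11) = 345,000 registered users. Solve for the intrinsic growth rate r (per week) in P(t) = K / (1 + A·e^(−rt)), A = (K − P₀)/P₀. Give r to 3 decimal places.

r ≈ 0.205 per week

A = (1590000 − 45000)/45000 = 34.33333
345000 = 1590000/(1 + 34.33333·e^(−r·11)) → e^(−11r) = (4.6087 − 1)/34.33333 = 0.105108
r = −ln(0.105108)/11 = 2.25277/11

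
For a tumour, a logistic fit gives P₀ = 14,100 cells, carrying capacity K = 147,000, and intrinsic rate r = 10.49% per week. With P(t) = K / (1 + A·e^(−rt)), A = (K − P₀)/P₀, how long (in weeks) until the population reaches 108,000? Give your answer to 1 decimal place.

t ≈ 31.1 weeks

A = (147000 − 14100)/14100 = 9.42553
108000 = 147000/(1 + 9.42553·e^(−0.1049t)) → 1 + 9.42553·e^(−0.1049t) = 1.36111
e^(−0.1049t) = 0.038312 → t = ln(26.10147)/0.1049 = 3.26199/0.1049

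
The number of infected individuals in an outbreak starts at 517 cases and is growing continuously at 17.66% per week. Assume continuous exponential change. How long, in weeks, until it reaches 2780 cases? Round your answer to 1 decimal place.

t ≈ 9.5 weeks

2780 = 517 · e^(0.1766·t)
t = ln(2780/517) / 0.1766 = ln(5.37718) / 0.1766 = 1.68216 / 0.1766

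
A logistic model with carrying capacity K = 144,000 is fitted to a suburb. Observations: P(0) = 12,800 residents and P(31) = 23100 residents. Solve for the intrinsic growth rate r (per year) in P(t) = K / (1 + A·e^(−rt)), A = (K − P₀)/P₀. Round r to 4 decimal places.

A = (144000 − 12800)/12800 = 10.25
23100 = 144000/(1 + 10.25·e^(−r·31)) → e^(−31r) = (6.23377 − 1)/10.25 = 0.510611
r = −ln(0.510611)/31 = 0.67215/31

r ≈ 0.0217 per year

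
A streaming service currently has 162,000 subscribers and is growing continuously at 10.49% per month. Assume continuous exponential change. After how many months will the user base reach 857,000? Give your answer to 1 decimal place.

t ≈ 15.9 months

857000 = 162000 · e^(0.1049·t)
t = ln(857000/162000) / 0.1049 = ln(5.29012) / 0.1049 = 1.66584 / 0.1049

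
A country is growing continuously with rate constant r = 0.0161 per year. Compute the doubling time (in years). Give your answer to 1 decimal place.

doubling time ≈ 43.1 years

doubling time = ln(2) / |r| = 0.69315 / 0.0161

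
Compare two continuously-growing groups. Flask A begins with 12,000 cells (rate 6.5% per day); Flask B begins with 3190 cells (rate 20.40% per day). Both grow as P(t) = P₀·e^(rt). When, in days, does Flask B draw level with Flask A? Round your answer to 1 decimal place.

12000·e^(0.065t) = 3190·e^(0.204t)
12000/3190 = e^((0.204 − 0.065)t) → ln(3.76176) = 0.139·t
t = 1.32489 / 0.139

t ≈ 9.5 days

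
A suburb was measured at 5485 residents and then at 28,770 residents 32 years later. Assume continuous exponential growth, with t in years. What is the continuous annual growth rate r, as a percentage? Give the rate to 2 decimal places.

28770 = 5485 · e^(r·32)
e^(32r) = 28770/5485 = 5.24521
r = ln(5.24521) / 32 = 1.65732 / 32

r ≈ 5.18% per year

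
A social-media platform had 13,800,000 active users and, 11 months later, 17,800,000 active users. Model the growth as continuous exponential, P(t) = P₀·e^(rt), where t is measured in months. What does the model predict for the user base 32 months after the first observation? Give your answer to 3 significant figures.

r = ln(17800000/13800000) / 11 ≈ 0.023139 per month
P(32) = 13800000 · e^(0.023139·32) = 13800000 · 2.09688 ≈ 28936943.74

≈ 28,900,000 active users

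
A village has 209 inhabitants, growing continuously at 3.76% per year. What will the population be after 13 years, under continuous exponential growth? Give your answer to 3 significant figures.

P(13) = 209 · e^(0.0376·13) = 209 · e^(0.4888)
= 209 · 1.63036 ≈ 340.74

≈ 341 inhabitants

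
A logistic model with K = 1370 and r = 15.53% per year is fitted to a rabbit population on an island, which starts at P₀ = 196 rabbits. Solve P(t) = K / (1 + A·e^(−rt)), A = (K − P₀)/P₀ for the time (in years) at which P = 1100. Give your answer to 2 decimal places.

t ≈ 20.57 years

A = (1370 − 196)/196 = 5.9898
1100 = 1370/(1 + 5.9898·e^(−0.1553t)) → 1 + 5.9898·e^(−0.1553t) = 1.24545
e^(−0.1553t) = 0.040979 → t = ln(24.40287)/0.1553 = 3.1947/0.1553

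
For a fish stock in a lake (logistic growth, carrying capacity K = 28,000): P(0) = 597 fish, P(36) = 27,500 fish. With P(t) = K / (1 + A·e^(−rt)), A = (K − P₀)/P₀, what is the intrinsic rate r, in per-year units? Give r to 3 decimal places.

A = (28000 − 597)/597 = 45.90117
27500 = 28000/(1 + 45.90117·e^(−r·36)) → e^(−36r) = (1.01818 − 1)/45.90117 = 0.000396
r = −ln(0.000396)/36 = 7.83382/36

r ≈ 0.218 per year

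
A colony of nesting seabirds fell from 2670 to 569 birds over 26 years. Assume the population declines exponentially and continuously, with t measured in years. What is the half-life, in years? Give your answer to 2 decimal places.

half-life ≈ 11.66 years

r = ln(569/2670) / 26 = ln(0.21311) / 26 ≈ -0.05946 per year
half-life = ln 2 / |r| = 0.69315 / 0.05946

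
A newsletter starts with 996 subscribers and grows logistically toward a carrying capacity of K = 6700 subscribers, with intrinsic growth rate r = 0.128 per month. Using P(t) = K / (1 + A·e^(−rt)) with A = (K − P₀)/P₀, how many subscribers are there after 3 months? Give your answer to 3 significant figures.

A = (6700 − 996)/996 = 5.72691
P(3) = 6700 / (1 + 5.72691·e^(−0.128·3)) = 6700 / (1 + 5.72691·0.681131)
= 6700 / 4.90078 ≈ 1367.13

≈ 1,370 subscribers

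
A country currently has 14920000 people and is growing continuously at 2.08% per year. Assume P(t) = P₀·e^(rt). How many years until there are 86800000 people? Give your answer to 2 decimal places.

t ≈ 84.66 years

86800000 = 14920000 · e^(0.0208·t)
t = ln(86800000/14920000) / 0.0208 = ln(5.81769) / 0.0208 = 1.7609 / 0.0208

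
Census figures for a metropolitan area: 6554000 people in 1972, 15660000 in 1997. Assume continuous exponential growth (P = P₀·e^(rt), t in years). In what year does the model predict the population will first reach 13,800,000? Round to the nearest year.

r = ln(15660000/6554000) / 25 = 0.87103/25 ≈ 0.034841 per year
t = ln(13800000/6554000) / r = 0.74459/0.034841 ≈ 21.37 years after 1972

year 1993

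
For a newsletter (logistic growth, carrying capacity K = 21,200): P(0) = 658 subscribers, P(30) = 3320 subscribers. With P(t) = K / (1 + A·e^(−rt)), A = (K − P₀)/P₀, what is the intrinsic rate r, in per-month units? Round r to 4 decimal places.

A = (21200 − 658)/658 = 31.21884
3320 = 21200/(1 + 31.21884·e^(−r·30)) → e^(−30r) = (6.38554 − 1)/31.21884 = 0.172509
r = −ln(0.172509)/30 = 1.7573/30

r ≈ 0.0586 per month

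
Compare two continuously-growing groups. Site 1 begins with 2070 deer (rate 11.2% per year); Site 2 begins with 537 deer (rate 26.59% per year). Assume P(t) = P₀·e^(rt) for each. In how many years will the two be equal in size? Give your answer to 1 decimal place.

t ≈ 8.8 years

2070·e^(0.112t) = 537·e^(0.2659t)
2070/537 = e^((0.2659 − 0.112)t) → ln(3.85475) = 0.1539·t
t = 1.34931 / 0.1539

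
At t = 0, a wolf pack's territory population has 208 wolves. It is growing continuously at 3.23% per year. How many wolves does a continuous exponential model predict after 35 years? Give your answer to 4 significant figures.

P(35) = 208 · e^(0.0323·35) = 208 · e^(1.1305)
= 208 · 3.0972 ≈ 644.22

≈ 644.2 wolves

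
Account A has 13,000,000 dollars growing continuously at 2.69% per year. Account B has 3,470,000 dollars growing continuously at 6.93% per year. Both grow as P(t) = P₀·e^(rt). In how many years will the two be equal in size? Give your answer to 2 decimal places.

t ≈ 31.15 years

13000000·e^(0.0269t) = 3470000·e^(0.0693t)
13000000/3470000 = e^((0.0693 − 0.0269)t) → ln(3.7464) = 0.0424·t
t = 1.32079 / 0.0424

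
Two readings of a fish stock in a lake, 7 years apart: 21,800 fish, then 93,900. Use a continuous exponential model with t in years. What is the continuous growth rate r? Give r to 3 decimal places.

93900 = 21800 · e^(r·7)
e^(7r) = 93900/21800 = 4.30734
r = ln(4.30734) / 7 = 1.46032 / 7

r ≈ 0.209 per year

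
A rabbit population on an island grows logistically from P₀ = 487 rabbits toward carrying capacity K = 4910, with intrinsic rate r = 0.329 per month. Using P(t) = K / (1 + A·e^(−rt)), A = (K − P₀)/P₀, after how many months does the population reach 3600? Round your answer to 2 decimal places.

t ≈ 9.78 months

A = (4910 − 487)/487 = 9.08214
3600 = 4910/(1 + 9.08214·e^(−0.329t)) → 1 + 9.08214·e^(−0.329t) = 1.36389
e^(−0.329t) = 0.040066 → t = ln(24.95854)/0.329 = 3.21722/0.329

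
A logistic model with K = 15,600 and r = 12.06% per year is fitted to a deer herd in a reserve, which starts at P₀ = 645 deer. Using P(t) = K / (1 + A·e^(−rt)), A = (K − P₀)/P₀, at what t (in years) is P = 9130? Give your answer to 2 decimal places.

A = (15600 − 645)/645 = 23.18605
9130 = 15600/(1 + 23.18605·e^(−0.1206t)) → 1 + 23.18605·e^(−0.1206t) = 1.70865
e^(−0.1206t) = 0.030564 → t = ln(32.71849)/0.1206 = 3.48794/0.1206

t ≈ 28.92 years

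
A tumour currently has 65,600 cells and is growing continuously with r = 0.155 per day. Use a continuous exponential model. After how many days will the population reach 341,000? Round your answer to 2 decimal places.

t ≈ 10.63 days

341000 = 65600 · e^(0.155·t)
t = ln(341000/65600) / 0.155 = ln(5.19817) / 0.155 = 1.64831 / 0.155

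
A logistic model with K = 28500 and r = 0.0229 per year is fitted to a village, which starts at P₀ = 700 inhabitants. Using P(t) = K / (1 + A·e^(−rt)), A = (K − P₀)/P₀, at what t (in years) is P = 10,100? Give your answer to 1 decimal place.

A = (28500 − 700)/700 = 39.71429
10100 = 28500/(1 + 39.71429·e^(−0.0229t)) → 1 + 39.71429·e^(−0.0229t) = 2.82178
e^(−0.0229t) = 0.045872 → t = ln(21.79969)/0.0229 = 3.0819/0.0229

t ≈ 134.6 years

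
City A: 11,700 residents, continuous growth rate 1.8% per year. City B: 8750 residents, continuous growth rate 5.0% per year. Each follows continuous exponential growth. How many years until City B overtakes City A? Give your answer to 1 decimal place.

11700·e^(0.018t) = 8750·e^(0.05t)
11700/8750 = e^((0.05 − 0.018)t) → ln(1.33714) = 0.032·t
t = 0.29054 / 0.032

t ≈ 9.1 years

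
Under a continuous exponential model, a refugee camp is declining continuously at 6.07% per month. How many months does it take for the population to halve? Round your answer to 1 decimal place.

half-life ≈ 11.4 months

half-life = ln(2) / |r| = 0.69315 / 0.0607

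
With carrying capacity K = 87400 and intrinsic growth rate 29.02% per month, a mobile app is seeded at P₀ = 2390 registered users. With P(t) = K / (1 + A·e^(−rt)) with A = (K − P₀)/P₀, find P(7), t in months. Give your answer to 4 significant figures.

A = (87400 − 2390)/2390 = 35.56904
P(7) = 87400 / (1 + 35.56904·e^(−0.2902·7)) = 87400 / (1 + 35.56904·0.131152)
= 87400 / 5.66494 ≈ 15428.22

≈ 15,430 registered users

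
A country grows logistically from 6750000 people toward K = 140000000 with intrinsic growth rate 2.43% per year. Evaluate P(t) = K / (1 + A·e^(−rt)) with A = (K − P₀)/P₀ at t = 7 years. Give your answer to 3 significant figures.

≈ 7,930,000 people

A = (140000000 − 6750000)/6750000 = 19.74074
P(7) = 140000000 / (1 + 19.74074·e^(−0.0243·7)) = 140000000 / (1 + 19.74074·0.84358)
= 140000000 / 17.6529 ≈ 7930706.9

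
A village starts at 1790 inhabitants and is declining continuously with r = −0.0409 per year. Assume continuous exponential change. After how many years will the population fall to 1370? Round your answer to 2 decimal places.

1370 = 1790 · e^(-0.0409·t)
t = ln(1370/1790) / -0.0409 = ln(0.76536) / -0.0409 = -0.2674 / -0.0409

t ≈ 6.54 years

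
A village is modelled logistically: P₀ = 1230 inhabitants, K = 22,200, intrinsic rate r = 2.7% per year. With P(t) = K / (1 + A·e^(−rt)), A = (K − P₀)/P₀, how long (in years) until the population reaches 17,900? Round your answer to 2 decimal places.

A = (22200 − 1230)/1230 = 17.04878
17900 = 22200/(1 + 17.04878·e^(−0.027t)) → 1 + 17.04878·e^(−0.027t) = 1.24022
e^(−0.027t) = 0.01409 → t = ln(70.9705)/0.027 = 4.26226/0.027

t ≈ 157.86 years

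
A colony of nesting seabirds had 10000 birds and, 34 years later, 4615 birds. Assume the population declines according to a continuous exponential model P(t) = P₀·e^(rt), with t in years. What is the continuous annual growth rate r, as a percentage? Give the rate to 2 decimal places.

4615 = 10000 · e^(r·34)
e^(34r) = 4615/10000 = 0.4615
r = ln(0.4615) / 34 = -0.77327 / 34

r ≈ -2.27% per year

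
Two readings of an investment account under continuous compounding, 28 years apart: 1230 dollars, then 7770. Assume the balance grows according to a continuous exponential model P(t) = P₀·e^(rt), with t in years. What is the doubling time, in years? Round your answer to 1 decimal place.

doubling time ≈ 10.5 years

r = ln(7770/1230) / 28 = ln(6.31707) / 28 ≈ 0.065831 per year
doubling time = ln 2 / |r| = 0.69315 / 0.065831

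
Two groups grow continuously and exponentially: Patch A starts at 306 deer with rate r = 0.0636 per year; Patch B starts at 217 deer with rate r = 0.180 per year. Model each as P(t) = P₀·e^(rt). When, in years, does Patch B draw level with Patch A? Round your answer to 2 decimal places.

t ≈ 2.95 years

306·e^(0.0636t) = 217·e^(0.18t)
306/217 = e^((0.18 − 0.0636)t) → ln(1.41014) = 0.1164·t
t = 0.34369 / 0.1164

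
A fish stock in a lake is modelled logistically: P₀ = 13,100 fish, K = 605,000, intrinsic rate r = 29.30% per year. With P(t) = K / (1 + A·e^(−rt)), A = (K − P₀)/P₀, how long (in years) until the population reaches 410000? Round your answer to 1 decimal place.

A = (605000 − 13100)/13100 = 45.18321
410000 = 605000/(1 + 45.18321·e^(−0.293t)) → 1 + 45.18321·e^(−0.293t) = 1.47561
e^(−0.293t) = 0.010526 → t = ln(95.00059)/0.293 = 4.55388/0.293

t ≈ 15.5 years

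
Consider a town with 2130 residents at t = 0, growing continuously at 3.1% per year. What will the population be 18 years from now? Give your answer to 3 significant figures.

P(18) = 2130 · e^(0.031·18) = 2130 · e^(0.558)
= 2130 · 1.74717 ≈ 3721.48

≈ 3,720 residents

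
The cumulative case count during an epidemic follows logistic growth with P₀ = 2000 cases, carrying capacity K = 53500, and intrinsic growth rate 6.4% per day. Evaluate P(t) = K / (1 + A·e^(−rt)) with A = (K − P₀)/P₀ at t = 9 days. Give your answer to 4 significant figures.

≈ 3,457 cases

A = (53500 − 2000)/2000 = 25.75
P(9) = 53500 / (1 + 25.75·e^(−0.064·9)) = 53500 / (1 + 25.75·0.562142)
= 53500 / 15.47517 ≈ 3457.15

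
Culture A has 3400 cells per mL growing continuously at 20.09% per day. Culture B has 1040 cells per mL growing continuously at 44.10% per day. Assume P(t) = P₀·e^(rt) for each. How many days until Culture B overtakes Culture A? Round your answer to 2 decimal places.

t ≈ 4.93 days

3400·e^(0.2009t) = 1040·e^(0.441t)
3400/1040 = e^((0.441 − 0.2009)t) → ln(3.26923) = 0.2401·t
t = 1.18455 / 0.2401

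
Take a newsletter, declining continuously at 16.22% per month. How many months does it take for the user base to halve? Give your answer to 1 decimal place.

half-life = ln(2) / |r| = 0.69315 / 0.1622

half-life ≈ 4.3 months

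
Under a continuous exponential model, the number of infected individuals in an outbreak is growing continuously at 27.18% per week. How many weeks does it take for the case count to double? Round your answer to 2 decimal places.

doubling time ≈ 2.55 weeks

doubling time = ln(2) / |r| = 0.69315 / 0.2718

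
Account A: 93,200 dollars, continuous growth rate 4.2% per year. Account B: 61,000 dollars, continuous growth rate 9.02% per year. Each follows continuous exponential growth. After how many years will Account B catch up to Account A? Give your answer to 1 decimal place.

93200·e^(0.042t) = 61000·e^(0.0902t)
93200/61000 = e^((0.0902 − 0.042)t) → ln(1.52787) = 0.0482·t
t = 0.42387 / 0.0482

t ≈ 8.8 years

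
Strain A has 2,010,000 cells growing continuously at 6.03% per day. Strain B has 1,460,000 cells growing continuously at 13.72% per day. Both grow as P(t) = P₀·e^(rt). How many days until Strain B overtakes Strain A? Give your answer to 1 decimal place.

2010000·e^(0.0603t) = 1460000·e^(0.1372t)
2010000/1460000 = e^((0.1372 − 0.0603)t) → ln(1.37671) = 0.0769·t
t = 0.3197 / 0.0769

t ≈ 4.2 days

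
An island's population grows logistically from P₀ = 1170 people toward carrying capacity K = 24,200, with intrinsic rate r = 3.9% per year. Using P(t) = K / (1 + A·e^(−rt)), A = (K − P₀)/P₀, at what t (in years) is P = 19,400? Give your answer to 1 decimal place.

A = (24200 − 1170)/1170 = 19.68376
19400 = 24200/(1 + 19.68376·e^(−0.039t)) → 1 + 19.68376·e^(−0.039t) = 1.24742
e^(−0.039t) = 0.01257 → t = ln(79.5552)/0.039 = 4.37645/0.039

t ≈ 112.2 years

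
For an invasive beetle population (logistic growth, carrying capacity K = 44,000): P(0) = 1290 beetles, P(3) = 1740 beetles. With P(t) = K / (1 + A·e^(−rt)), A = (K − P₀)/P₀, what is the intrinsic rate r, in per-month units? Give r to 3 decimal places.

r ≈ 0.103 per month

A = (44000 − 1290)/1290 = 33.10853
1740 = 44000/(1 + 33.10853·e^(−r·3)) → e^(−3r) = (25.28736 − 1)/33.10853 = 0.733568
r = −ln(0.733568)/3 = 0.30983/3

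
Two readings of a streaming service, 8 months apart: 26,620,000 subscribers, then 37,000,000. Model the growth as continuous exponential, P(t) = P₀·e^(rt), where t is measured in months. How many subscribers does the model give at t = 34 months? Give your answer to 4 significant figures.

r = ln(37000000/26620000) / 8 ≈ 0.041157 per month
P(34) = 26620000 · e^(0.041157·34) = 26620000 · 4.0525 ≈ 107877571.47

≈ 107,900,000 subscribers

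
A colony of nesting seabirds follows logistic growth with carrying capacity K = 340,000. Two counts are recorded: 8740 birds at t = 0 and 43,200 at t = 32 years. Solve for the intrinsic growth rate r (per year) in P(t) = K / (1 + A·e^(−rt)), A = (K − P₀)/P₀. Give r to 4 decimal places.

r ≈ 0.0534 per year

A = (340000 − 8740)/8740 = 37.9016
43200 = 340000/(1 + 37.9016·e^(−r·32)) → e^(−32r) = (7.87037 − 1)/37.9016 = 0.181269
r = −ln(0.181269)/32 = 1.70778/32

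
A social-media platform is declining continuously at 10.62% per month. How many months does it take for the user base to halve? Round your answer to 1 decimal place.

half-life ≈ 6.5 months

half-life = ln(2) / |r| = 0.69315 / 0.1062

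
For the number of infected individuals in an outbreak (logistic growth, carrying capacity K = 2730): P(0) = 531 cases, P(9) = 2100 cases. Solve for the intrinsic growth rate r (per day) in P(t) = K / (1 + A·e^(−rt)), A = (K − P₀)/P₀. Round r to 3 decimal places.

A = (2730 − 531)/531 = 4.14124
2100 = 2730/(1 + 4.14124·e^(−r·9)) → e^(−9r) = (1.3 − 1)/4.14124 = 0.072442
r = −ln(0.072442)/9 = 2.62497/9

r ≈ 0.292 per day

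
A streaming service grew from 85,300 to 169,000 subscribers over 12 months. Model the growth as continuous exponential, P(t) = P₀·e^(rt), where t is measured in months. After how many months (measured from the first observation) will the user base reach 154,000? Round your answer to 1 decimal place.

r = ln(169000/85300) / 12 ≈ 0.056977 per month
t = ln(154000/85300) / r = 0.59078 / 0.056977 ≈ 10.369

t ≈ 10.4 months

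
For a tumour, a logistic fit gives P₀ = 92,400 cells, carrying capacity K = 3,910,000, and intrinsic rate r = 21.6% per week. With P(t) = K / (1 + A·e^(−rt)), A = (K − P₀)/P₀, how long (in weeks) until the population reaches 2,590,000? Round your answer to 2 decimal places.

t ≈ 20.35 weeks

A = (3910000 − 92400)/92400 = 41.31602
2590000 = 3910000/(1 + 41.31602·e^(−0.216t)) → 1 + 41.31602·e^(−0.216t) = 1.50965
e^(−0.216t) = 0.012335 → t = ln(81.06703)/0.216 = 4.39528/0.216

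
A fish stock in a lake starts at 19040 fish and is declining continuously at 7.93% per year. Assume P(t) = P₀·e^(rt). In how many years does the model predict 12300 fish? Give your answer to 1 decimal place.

t ≈ 5.5 years

12300 = 19040 · e^(-0.0793·t)
t = ln(12300/19040) / -0.0793 = ln(0.64601) / -0.0793 = -0.43694 / -0.0793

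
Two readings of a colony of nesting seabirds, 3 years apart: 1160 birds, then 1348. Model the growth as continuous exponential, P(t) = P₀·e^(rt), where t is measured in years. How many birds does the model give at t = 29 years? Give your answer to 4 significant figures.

≈ 4,955 birds

r = ln(1348/1160) / 3 ≈ 0.050067 per year
P(29) = 1160 · e^(0.050067·29) = 1160 · 4.27145 ≈ 4954.88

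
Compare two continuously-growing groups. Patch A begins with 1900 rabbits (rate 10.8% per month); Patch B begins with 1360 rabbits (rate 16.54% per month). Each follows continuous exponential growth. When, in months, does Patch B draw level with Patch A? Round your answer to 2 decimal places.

1900·e^(0.108t) = 1360·e^(0.1654t)
1900/1360 = e^((0.1654 − 0.108)t) → ln(1.39706) = 0.0574·t
t = 0.33437 / 0.0574

t ≈ 5.83 months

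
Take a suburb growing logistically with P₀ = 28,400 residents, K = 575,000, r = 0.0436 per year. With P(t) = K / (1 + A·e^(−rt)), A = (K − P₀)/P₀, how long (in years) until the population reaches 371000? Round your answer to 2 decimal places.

A = (575000 − 28400)/28400 = 19.24648
371000 = 575000/(1 + 19.24648·e^(−0.0436t)) → 1 + 19.24648·e^(−0.0436t) = 1.54987
e^(−0.0436t) = 0.02857 → t = ln(35.00217)/0.0436 = 3.55541/0.0436

t ≈ 81.55 years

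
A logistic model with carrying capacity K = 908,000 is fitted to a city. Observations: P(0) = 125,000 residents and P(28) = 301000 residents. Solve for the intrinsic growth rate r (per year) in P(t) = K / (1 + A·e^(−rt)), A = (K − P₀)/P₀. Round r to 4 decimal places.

r ≈ 0.0405 per year

A = (908000 − 125000)/125000 = 6.264
301000 = 908000/(1 + 6.264·e^(−r·28)) → e^(−28r) = (3.01661 − 1)/6.264 = 0.321937
r = −ln(0.321937)/28 = 1.1334/28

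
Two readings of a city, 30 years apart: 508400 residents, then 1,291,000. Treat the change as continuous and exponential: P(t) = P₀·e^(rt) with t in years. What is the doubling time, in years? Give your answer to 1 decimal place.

doubling time ≈ 22.3 years

r = ln(1291000/508400) / 30 = ln(2.53934) / 30 ≈ 0.031063 per year
doubling time = ln 2 / |r| = 0.69315 / 0.031063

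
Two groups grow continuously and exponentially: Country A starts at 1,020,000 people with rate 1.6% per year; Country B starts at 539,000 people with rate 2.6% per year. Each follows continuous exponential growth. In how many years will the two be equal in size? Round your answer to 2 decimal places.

1020000·e^(0.016t) = 539000·e^(0.026t)
1020000/539000 = e^((0.026 − 0.016)t) → ln(1.89239) = 0.01·t
t = 0.63784 / 0.01

t ≈ 63.78 years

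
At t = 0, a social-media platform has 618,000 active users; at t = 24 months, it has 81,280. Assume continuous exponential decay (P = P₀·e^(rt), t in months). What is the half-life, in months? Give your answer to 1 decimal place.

half-life ≈ 8.2 months

r = ln(81280/618000) / 24 = ln(0.13152) / 24 ≈ -0.084525 per month
half-life = ln 2 / |r| = 0.69315 / 0.084525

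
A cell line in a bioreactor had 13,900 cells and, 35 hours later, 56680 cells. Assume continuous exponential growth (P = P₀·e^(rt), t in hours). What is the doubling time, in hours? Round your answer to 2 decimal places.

r = ln(56680/13900) / 35 = ln(4.0777) / 35 ≈ 0.040158 per hour
doubling time = ln 2 / |r| = 0.69315 / 0.040158

doubling time ≈ 17.26 hours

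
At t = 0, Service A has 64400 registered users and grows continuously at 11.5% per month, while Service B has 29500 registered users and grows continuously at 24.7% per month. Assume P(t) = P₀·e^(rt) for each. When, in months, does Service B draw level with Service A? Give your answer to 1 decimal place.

t ≈ 5.9 months

64400·e^(0.115t) = 29500·e^(0.247t)
64400/29500 = e^((0.247 − 0.115)t) → ln(2.18305) = 0.132·t
t = 0.78072 / 0.132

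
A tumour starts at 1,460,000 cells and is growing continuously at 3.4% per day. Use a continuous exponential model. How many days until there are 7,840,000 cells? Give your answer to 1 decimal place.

t ≈ 49.4 days

7840000 = 1460000 · e^(0.034·t)
t = ln(7840000/1460000) / 0.034 = ln(5.36986) / 0.034 = 1.6808 / 0.034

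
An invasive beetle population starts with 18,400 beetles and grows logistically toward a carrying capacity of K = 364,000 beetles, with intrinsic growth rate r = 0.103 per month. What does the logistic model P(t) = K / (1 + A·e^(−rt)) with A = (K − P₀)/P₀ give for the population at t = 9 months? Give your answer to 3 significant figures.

≈ 43,200 beetles

A = (364000 − 18400)/18400 = 18.78261
P(9) = 364000 / (1 + 18.78261·e^(−0.103·9)) = 364000 / (1 + 18.78261·0.395739)
= 364000 / 8.43301 ≈ 43163.69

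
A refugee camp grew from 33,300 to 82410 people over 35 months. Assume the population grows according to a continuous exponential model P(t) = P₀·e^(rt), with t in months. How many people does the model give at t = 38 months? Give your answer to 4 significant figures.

r = ln(82410/33300) / 35 ≈ 0.02589 per month
P(38) = 33300 · e^(0.02589·38) = 33300 · 2.67465 ≈ 89065.92

≈ 89,070 people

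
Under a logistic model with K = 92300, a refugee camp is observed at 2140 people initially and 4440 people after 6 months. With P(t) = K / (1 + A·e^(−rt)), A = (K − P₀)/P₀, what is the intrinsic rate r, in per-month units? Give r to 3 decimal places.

r ≈ 0.126 per month

A = (92300 − 2140)/2140 = 42.13084
4440 = 92300/(1 + 42.13084·e^(−r·6)) → e^(−6r) = (20.78829 − 1)/42.13084 = 0.469687
r = −ln(0.469687)/6 = 0.75569/6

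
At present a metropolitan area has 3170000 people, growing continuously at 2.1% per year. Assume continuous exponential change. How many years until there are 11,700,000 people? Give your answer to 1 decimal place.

11700000 = 3170000 · e^(0.021·t)
t = ln(11700000/3170000) / 0.021 = ln(3.69085) / 0.021 = 1.30586 / 0.021

t ≈ 62.2 years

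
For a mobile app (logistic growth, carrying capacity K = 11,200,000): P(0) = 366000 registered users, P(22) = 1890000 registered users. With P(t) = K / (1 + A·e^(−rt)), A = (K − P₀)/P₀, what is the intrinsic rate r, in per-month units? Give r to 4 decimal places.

r ≈ 0.0815 per month

A = (11200000 − 366000)/366000 = 29.60109
1890000 = 11200000/(1 + 29.60109·e^(−r·22)) → e^(−22r) = (5.92593 − 1)/29.60109 = 0.16641
r = −ln(0.16641)/22 = 1.7933/22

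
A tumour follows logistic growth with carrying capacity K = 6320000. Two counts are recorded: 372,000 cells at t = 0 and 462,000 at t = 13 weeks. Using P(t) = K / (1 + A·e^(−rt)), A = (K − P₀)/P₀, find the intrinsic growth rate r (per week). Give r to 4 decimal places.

A = (6320000 − 372000)/372000 = 15.98925
462000 = 6320000/(1 + 15.98925·e^(−r·13)) → e^(−13r) = (13.67965 − 1)/15.98925 = 0.793011
r = −ln(0.793011)/13 = 0.23192/13

r ≈ 0.0178 per week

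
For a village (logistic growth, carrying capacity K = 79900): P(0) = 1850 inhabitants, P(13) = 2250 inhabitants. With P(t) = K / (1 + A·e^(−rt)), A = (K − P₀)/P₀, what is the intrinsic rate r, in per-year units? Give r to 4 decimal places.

A = (79900 − 1850)/1850 = 42.18919
2250 = 79900/(1 + 42.18919·e^(−r·13)) → e^(−13r) = (35.51111 − 1)/42.18919 = 0.818008
r = −ln(0.818008)/13 = 0.20088/13

r ≈ 0.0155 per year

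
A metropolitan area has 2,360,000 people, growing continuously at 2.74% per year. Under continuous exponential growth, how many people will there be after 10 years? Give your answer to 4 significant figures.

P(10) = 2360000 · e^(0.0274·10) = 2360000 · e^(0.274)
= 2360000 · 1.31521 ≈ 3103906.93

≈ 3,104,000 people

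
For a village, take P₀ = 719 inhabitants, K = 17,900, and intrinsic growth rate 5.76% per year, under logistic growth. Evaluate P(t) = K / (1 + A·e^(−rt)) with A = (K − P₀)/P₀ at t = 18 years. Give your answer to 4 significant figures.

A = (17900 − 719)/719 = 23.89569
P(18) = 17900 / (1 + 23.89569·e^(−0.0576·18)) = 17900 / (1 + 23.89569·0.354588)
= 17900 / 9.47311 ≈ 1889.56

≈ 1,890 inhabitants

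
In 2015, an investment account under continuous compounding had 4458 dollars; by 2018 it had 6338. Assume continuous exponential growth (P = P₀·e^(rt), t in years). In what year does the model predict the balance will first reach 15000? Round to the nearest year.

r = ln(6338/4458) / 3 = 0.35186/3 ≈ 0.117288 per year
t = ln(15000/4458) / r = 1.21335/0.117288 ≈ 10.35 years after 2015

year 2025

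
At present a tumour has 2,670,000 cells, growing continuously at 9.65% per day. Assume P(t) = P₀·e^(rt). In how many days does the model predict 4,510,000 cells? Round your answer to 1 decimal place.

4510000 = 2670000 · e^(0.0965·t)
t = ln(4510000/2670000) / 0.0965 = ln(1.68914) / 0.0965 = 0.52422 / 0.0965

t ≈ 5.4 days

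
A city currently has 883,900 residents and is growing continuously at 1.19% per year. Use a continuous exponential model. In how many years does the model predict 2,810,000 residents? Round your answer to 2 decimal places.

2810000 = 883900 · e^(0.0119·t)
t = ln(2810000/883900) / 0.0119 = ln(3.17909) / 0.0119 = 1.1566 / 0.0119

t ≈ 97.19 years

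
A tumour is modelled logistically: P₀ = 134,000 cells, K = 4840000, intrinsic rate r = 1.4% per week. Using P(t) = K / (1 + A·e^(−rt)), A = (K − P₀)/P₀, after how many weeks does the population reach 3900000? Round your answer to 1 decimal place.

t ≈ 355.8 weeks

A = (4840000 − 134000)/134000 = 35.1194
3900000 = 4840000/(1 + 35.1194·e^(−0.014t)) → 1 + 35.1194·e^(−0.014t) = 1.24103
e^(−0.014t) = 0.006863 → t = ln(145.70816)/0.014 = 4.98161/0.014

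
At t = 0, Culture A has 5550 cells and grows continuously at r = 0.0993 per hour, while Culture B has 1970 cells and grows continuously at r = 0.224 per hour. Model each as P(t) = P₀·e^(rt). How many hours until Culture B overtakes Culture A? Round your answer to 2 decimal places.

t ≈ 8.31 hours

5550·e^(0.0993t) = 1970·e^(0.224t)
5550/1970 = e^((0.224 − 0.0993)t) → ln(2.81726) = 0.1247·t
t = 1.03576 / 0.1247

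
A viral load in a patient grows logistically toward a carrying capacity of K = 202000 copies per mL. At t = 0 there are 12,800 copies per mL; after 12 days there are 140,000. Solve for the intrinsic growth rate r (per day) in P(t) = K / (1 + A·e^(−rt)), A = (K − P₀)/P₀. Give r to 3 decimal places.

r ≈ 0.292 per day

A = (202000 − 12800)/12800 = 14.78125
140000 = 202000/(1 + 14.78125·e^(−r·12)) → e^(−12r) = (1.44286 − 1)/14.78125 = 0.029961
r = −ln(0.029961)/12 = 3.50787/12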